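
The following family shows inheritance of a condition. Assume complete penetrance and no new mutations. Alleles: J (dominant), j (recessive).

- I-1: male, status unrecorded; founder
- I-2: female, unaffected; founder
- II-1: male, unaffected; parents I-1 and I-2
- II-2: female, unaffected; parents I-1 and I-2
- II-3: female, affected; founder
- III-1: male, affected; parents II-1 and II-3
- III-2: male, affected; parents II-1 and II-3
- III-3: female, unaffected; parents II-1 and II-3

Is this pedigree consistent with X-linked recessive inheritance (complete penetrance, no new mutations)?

A consistent assignment under X-linked recessive exists: I-1 X^J Y, I-2 X^J X^J, II-1 X^J Y, II-2 X^J X^J, II-3 X^j X^j, III-1 X^j Y, III-2 X^j Y, III-3 X^J X^j.
In this assignment every recorded phenotype matches its genotype and every non-founder's genotype is obtainable from its parents' genotypes, so the pedigree is consistent.

Yes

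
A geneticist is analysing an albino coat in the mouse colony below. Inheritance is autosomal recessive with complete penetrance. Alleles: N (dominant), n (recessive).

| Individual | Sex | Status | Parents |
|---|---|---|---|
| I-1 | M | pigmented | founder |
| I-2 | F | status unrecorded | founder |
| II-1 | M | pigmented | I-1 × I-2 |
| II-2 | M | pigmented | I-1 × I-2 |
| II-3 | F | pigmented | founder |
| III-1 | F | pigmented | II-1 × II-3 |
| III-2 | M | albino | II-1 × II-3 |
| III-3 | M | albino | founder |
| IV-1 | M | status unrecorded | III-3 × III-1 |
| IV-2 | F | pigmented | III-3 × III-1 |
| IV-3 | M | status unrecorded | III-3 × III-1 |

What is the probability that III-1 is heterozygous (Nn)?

1/2

II-1 is pigmented so carries N and passed n to III-2 (nn), so II-1 is Nn.
II-3 is pigmented so carries N and passed n to III-2 (nn), so II-3 is Nn.
Their cross gives offspring ratios 1/4 NN : 1/2 Nn : 1/4 nn. Conditioning on III-1 being pigmented, P(Nn) = 1/2 / 3/4 = 2/3 before taking III-1's own offspring into account.
III-3 is albino, so III-3 is nn.
Now use III-1's offspring. Probability of each recorded status — pigmented daughter IV-2: 1/2 if III-1 is Nn, 1 if NN. (IV-1, IV-3: equally likely either way, so uninformative.)
Bayes: P(Nn) = 2/3·1/2 / (2/3·1/2 + 1/3·1) = 1/2.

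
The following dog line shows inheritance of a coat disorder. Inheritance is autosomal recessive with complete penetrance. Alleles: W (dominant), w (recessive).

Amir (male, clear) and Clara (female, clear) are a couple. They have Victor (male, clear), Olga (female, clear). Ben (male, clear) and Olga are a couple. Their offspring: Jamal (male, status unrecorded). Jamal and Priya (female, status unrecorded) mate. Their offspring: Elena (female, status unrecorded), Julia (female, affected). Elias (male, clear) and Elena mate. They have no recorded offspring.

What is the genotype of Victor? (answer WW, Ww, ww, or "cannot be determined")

Victor's phenotype allows WW or Ww, and no parent or child forces a single allele at both positions; consistent genotype assignments exist with Victor as WW or Ww.

cannot be determined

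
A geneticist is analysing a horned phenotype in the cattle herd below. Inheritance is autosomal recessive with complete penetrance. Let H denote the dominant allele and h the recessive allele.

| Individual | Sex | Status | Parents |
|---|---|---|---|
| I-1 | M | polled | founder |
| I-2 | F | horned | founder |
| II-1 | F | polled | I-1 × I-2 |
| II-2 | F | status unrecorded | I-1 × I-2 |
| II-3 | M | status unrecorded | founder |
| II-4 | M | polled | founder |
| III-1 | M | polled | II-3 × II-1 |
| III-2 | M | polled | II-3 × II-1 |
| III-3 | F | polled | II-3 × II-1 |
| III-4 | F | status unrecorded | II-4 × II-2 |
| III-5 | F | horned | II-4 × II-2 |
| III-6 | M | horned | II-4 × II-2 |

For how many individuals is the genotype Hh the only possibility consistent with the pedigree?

Obligate heterozygotes: II-1 is polled so carries H and received h from I-2 (hh), so II-1 is Hh; II-4 is polled so carries H and passed h to III-5 (hh), so II-4 is Hh.
Every other individual is either homozygous by phenotype or has at least one consistent homozygous assignment, so the count is 2.

2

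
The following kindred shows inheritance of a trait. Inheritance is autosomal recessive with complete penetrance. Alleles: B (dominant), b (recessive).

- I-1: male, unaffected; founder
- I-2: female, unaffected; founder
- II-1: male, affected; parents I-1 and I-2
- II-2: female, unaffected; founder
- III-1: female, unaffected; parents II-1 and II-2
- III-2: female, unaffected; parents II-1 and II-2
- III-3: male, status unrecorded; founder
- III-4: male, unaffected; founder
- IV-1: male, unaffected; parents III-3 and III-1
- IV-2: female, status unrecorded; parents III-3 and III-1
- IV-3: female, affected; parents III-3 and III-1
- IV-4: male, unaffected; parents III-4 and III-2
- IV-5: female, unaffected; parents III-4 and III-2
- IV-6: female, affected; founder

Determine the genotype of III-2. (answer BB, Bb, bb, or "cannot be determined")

From phenotype alone, III-2 is BB or Bb.
III-2 is unaffected so carries B and received b from II-1 (bb), so III-2 is Bb.

Bb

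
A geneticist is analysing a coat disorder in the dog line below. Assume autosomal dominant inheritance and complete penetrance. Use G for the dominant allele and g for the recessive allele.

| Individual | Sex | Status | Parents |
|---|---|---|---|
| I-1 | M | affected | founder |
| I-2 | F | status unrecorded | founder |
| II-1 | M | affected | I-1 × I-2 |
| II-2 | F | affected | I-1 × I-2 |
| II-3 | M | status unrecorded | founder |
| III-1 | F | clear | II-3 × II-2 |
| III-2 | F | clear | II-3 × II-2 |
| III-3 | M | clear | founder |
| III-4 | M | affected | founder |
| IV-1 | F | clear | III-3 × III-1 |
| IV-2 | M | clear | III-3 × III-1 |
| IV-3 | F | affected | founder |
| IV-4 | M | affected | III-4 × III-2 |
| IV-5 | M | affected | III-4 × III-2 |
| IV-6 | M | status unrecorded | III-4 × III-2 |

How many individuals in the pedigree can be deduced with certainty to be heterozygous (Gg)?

3

Obligate heterozygotes: II-2 is affected so carries G and passed g to III-1 (gg), so II-2 is Gg; IV-4 is affected so carries G and received g from III-2 (gg), so IV-4 is Gg; IV-5 is affected so carries G and received g from III-2 (gg), so IV-5 is Gg.
Every other individual is either homozygous by phenotype or has at least one consistent homozygous assignment, so the count is 3.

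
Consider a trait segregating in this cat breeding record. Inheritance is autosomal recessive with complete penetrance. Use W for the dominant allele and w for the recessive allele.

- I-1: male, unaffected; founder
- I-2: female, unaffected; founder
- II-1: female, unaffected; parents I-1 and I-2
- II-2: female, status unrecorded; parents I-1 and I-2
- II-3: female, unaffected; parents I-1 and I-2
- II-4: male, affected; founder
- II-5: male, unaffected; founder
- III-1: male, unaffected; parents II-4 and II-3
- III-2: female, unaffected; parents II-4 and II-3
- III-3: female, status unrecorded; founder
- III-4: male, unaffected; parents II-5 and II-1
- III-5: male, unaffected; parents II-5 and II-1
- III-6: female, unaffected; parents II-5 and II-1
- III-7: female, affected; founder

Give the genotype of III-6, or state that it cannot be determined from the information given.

III-6's phenotype allows WW or Ww, and no parent or child forces a single allele at both positions; consistent genotype assignments exist with III-6 as WW or Ww.

cannot be determined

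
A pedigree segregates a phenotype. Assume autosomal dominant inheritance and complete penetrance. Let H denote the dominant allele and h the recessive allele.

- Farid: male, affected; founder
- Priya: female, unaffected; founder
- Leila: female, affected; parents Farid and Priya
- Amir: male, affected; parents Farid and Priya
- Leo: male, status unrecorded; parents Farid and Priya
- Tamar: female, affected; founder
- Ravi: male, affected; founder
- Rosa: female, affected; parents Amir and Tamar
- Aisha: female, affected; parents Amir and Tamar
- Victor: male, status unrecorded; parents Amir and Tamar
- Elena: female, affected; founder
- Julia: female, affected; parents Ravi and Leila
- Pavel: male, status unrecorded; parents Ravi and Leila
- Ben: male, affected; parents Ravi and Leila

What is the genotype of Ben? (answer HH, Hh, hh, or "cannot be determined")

cannot be determined

Ben's phenotype allows HH or Hh, and no parent or child forces a single allele at both positions; consistent genotype assignments exist with Ben as HH or Hh.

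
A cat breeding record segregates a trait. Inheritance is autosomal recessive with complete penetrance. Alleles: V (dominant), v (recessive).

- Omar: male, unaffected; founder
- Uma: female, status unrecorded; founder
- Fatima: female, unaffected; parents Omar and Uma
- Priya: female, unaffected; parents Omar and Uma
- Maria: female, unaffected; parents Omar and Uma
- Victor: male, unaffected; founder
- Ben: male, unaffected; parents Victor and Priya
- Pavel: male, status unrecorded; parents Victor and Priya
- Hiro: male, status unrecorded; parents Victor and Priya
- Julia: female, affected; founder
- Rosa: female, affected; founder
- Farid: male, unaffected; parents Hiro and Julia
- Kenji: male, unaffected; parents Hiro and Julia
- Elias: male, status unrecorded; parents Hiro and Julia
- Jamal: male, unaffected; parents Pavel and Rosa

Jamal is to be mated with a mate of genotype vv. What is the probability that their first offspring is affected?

Jamal is unaffected so carries V and received v from Rosa (vv), so Jamal is Vv.
The cross gives 1/2 Vv : 1/2 vv, so P(offspring is affected) = 1/2.

1/2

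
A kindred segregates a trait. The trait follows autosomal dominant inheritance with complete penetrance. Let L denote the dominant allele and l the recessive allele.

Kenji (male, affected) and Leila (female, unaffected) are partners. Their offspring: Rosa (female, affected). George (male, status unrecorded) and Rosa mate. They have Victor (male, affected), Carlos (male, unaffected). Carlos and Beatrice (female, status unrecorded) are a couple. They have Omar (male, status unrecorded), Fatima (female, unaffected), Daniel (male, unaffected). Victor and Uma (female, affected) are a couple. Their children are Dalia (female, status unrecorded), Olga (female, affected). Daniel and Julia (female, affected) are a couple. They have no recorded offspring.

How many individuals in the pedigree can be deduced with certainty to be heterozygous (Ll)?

Obligate heterozygotes: Rosa is affected so carries L and received l from Leila (ll), so Rosa is Ll.
Every other individual is either homozygous by phenotype or has at least one consistent homozygous assignment, so the count is 1.

1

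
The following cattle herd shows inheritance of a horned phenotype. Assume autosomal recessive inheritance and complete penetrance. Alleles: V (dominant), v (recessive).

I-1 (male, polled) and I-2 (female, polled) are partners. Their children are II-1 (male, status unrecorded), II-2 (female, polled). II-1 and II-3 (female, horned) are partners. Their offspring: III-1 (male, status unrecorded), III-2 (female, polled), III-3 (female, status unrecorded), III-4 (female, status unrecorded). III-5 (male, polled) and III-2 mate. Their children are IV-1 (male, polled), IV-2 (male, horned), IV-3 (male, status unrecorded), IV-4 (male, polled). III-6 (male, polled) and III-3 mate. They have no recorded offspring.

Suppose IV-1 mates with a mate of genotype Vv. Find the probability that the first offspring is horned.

III-5 is polled so carries V and passed v to IV-2 (vv), so III-5 is Vv.
III-2 is polled so carries V and received v from II-3 (vv), so III-2 is Vv.
IV-1 is a polled offspring of III-5 (Vv) × III-2 (Vv), whose cross gives 1/4 VV : 1/2 Vv : 1/4 vv; conditioning on being polled, IV-1 is VV with probability 1/3, Vv with probability 2/3.
Summing over parental genotype combinations, P(offspring is horned) = 2/3·1/4 = 1/6.

1/6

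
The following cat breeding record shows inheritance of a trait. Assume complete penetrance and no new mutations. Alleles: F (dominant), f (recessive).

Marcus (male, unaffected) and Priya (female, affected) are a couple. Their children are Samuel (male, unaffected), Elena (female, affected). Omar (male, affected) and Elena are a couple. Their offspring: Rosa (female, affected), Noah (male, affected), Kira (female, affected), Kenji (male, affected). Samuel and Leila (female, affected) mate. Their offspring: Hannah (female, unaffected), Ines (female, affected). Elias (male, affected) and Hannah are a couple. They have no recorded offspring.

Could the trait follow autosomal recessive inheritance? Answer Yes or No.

A consistent assignment under autosomal recessive exists: Marcus Ff, Priya ff, Samuel Ff, Elena ff, Omar ff, Leila ff, Rosa ff, Noah ff, Kira ff, Kenji ff, Hannah Ff, Ines ff, Elias ff.
In this assignment every recorded phenotype matches its genotype and every non-founder's genotype is obtainable from its parents' genotypes, so the pedigree is consistent.

Yes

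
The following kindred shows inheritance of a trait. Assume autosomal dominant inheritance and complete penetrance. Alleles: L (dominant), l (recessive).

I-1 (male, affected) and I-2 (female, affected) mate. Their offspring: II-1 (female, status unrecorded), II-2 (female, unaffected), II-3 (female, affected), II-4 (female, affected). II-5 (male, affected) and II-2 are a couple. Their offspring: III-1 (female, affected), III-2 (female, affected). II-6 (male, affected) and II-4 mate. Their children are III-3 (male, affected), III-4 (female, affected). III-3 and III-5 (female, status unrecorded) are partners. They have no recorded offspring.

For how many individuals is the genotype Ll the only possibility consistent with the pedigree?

4

Obligate heterozygotes: I-1 is affected so carries L and passed l to II-2 (ll), so I-1 is Ll; I-2 is affected so carries L and passed l to II-2 (ll), so I-2 is Ll; III-1 is affected so carries L and received l from II-2 (ll), so III-1 is Ll; III-2 is affected so carries L and received l from II-2 (ll), so III-2 is Ll.
Every other individual is either homozygous by phenotype or has at least one consistent homozygous assignment, so the count is 4.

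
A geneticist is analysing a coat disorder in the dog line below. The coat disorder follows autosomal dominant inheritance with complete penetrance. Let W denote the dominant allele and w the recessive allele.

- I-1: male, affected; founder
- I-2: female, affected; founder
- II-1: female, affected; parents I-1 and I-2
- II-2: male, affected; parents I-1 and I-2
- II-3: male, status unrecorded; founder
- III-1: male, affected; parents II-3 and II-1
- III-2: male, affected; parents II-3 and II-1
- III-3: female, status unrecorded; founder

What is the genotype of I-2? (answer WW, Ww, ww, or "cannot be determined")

cannot be determined

I-2's phenotype allows WW or Ww, and no parent or child forces a single allele at both positions; consistent genotype assignments exist with I-2 as WW or Ww.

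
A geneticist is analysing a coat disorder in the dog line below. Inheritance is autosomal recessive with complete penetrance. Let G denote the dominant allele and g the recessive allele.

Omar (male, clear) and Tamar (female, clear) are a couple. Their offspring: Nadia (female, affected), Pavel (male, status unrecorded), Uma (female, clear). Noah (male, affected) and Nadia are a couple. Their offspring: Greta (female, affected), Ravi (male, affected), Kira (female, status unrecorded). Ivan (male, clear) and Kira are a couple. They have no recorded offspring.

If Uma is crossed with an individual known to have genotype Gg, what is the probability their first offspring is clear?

5/6

Omar is clear so carries G and passed g to Nadia (gg), so Omar is Gg.
Tamar is clear so carries G and passed g to Nadia (gg), so Tamar is Gg.
Uma is a clear offspring of Omar (Gg) × Tamar (Gg), whose cross gives 1/4 GG : 1/2 Gg : 1/4 gg; conditioning on being clear, Uma is GG with probability 1/3, Gg with probability 2/3.
Summing over parental genotype combinations, P(offspring is clear) = 1/3·1 + 2/3·3/4 = 5/6.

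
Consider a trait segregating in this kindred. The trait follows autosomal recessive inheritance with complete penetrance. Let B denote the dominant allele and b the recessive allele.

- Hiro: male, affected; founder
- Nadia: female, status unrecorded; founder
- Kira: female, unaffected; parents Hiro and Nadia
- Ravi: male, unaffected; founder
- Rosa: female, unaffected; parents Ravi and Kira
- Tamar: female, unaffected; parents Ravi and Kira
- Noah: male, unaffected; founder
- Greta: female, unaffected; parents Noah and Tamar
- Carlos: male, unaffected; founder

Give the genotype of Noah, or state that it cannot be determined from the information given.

cannot be determined

Noah's phenotype allows BB or Bb, and no parent or child forces a single allele at both positions; consistent genotype assignments exist with Noah as BB or Bb.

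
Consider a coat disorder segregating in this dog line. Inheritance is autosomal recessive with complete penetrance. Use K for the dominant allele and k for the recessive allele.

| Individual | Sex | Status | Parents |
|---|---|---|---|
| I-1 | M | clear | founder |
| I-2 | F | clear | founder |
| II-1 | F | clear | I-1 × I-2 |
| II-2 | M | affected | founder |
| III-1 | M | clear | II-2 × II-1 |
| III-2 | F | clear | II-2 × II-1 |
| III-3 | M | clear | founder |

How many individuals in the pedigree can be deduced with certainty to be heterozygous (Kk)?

2

Obligate heterozygotes: III-1 is clear so carries K and received k from II-2 (kk), so III-1 is Kk; III-2 is clear so carries K and received k from II-2 (kk), so III-2 is Kk.
Every other individual is either homozygous by phenotype or has at least one consistent homozygous assignment, so the count is 2.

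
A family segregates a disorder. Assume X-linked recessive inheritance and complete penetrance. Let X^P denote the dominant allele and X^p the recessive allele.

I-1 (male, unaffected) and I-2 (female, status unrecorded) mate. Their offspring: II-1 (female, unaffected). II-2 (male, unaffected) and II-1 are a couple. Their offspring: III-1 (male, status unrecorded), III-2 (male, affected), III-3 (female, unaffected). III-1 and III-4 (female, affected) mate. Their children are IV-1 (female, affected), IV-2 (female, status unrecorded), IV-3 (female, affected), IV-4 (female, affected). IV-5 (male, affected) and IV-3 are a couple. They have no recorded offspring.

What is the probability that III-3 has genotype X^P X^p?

II-2 is unaffected, so II-2 is X^P Y.
II-1 is unaffected so carries P and passed p to III-1 (X^p Y), so II-1 is X^P X^p.
Their cross gives offspring ratios 1/2 X^P X^P : 1/2 X^P X^p. Conditioning on III-3 being unaffected, P(X^P X^p) = 1/2 / 1 = 1/2.

1/2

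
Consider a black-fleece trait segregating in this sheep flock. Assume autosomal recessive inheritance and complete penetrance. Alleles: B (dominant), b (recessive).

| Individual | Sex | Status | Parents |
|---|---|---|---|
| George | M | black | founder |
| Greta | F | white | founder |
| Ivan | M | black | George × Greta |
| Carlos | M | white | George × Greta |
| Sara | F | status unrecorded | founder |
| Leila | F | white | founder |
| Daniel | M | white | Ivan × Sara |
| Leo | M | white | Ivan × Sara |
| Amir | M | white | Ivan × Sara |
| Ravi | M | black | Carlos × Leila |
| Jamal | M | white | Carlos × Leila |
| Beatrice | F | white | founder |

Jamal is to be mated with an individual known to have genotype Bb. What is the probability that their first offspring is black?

Carlos is white so carries B and received b from George (bb), so Carlos is Bb.
Leila is white so carries B and passed b to Ravi (bb), so Leila is Bb.
Jamal is a white offspring of Carlos (Bb) × Leila (Bb), whose cross gives 1/4 BB : 1/2 Bb : 1/4 bb; conditioning on being white, Jamal is BB with probability 1/3, Bb with probability 2/3.
Summing over parental genotype combinations, P(offspring is black) = 2/3·1/4 = 1/6.

1/6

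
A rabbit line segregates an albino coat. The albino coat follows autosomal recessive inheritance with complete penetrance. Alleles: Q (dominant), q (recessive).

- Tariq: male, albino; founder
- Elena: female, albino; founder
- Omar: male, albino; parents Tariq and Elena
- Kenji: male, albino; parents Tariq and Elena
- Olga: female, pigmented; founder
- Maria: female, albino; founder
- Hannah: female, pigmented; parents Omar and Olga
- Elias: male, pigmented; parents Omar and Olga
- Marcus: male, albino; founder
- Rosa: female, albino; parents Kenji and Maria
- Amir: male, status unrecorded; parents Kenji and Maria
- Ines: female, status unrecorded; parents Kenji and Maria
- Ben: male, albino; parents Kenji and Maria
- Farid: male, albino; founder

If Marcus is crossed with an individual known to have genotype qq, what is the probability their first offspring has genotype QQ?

Marcus is albino, so Marcus is qq.
The cross gives 1 qq, so P(offspring has genotype QQ) = 0.

0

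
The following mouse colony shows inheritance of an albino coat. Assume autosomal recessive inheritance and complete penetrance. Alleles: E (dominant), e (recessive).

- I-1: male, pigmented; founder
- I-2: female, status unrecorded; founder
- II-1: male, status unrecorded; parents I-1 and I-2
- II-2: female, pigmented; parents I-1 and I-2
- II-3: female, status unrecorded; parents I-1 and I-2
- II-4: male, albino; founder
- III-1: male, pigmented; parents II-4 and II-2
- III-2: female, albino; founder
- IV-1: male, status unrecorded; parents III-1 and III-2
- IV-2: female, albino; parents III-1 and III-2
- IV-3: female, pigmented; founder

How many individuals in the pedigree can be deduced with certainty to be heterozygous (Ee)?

Obligate heterozygotes: III-1 is pigmented so carries E and received e from II-4 (ee), so III-1 is Ee.
Every other individual is either homozygous by phenotype or has at least one consistent homozygous assignment, so the count is 1.

1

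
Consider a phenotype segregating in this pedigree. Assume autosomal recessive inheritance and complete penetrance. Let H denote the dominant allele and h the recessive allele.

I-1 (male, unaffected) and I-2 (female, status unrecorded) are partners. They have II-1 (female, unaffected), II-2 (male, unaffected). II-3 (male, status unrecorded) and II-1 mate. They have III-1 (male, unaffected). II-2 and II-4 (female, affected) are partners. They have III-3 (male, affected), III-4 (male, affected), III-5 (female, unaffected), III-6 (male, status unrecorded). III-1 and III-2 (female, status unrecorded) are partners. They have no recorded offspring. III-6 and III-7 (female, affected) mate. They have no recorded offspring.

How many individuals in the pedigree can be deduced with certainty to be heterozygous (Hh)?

2

Obligate heterozygotes: II-2 is unaffected so carries H and passed h to III-3 (hh), so II-2 is Hh; III-5 is unaffected so carries H and received h from II-4 (hh), so III-5 is Hh.
Every other individual is either homozygous by phenotype or has at least one consistent homozygous assignment, so the count is 2.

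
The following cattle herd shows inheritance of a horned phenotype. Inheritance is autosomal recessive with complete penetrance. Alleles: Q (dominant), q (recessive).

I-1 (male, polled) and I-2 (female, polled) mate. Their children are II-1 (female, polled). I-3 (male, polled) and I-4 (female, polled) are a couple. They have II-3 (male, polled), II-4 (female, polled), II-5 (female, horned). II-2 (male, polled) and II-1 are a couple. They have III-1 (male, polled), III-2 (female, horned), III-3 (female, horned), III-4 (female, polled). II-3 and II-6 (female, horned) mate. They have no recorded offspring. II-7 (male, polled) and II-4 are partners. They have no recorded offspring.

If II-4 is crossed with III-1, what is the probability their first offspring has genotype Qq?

4/9

I-3 is polled so carries Q and passed q to II-5 (qq), so I-3 is Qq.
I-4 is polled so carries Q and passed q to II-5 (qq), so I-4 is Qq.
II-4 is a polled offspring of I-3 (Qq) × I-4 (Qq), whose cross gives 1/4 QQ : 1/2 Qq : 1/4 qq; conditioning on being polled, II-4 is QQ with probability 1/3, Qq with probability 2/3.
II-2 is polled so carries Q and passed q to III-2 (qq), so II-2 is Qq.
II-1 is polled so carries Q and passed q to III-2 (qq), so II-1 is Qq.
III-1 is a polled offspring of II-2 (Qq) × II-1 (Qq), whose cross gives 1/4 QQ : 1/2 Qq : 1/4 qq; conditioning on being polled, III-1 is QQ with probability 1/3, Qq with probability 2/3.
Summing over parental genotype combinations, P(offspring has genotype Qq) = 2/9·1/2 + 2/9·1/2 + 4/9·1/2 = 4/9.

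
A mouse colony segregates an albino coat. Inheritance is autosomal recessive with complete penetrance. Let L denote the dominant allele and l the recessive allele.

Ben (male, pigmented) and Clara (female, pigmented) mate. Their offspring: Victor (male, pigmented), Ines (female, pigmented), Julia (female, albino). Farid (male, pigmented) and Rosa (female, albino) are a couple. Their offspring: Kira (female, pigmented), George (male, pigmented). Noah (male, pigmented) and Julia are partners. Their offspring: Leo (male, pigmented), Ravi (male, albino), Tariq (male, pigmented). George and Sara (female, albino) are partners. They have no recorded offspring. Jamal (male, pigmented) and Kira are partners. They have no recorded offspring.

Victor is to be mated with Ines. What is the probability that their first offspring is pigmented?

8/9

Ben is pigmented so carries L and passed l to Julia (ll), so Ben is Ll.
Clara is pigmented so carries L and passed l to Julia (ll), so Clara is Ll.
Victor is a pigmented offspring of Ben (Ll) × Clara (Ll), whose cross gives 1/4 LL : 1/2 Ll : 1/4 ll; conditioning on being pigmented, Victor is LL with probability 1/3, Ll with probability 2/3.
Ines is a pigmented offspring of Ben (Ll) × Clara (Ll), whose cross gives 1/4 LL : 1/2 Ll : 1/4 ll; conditioning on being pigmented, Ines is LL with probability 1/3, Ll with probability 2/3.
Summing over parental genotype combinations, P(offspring is pigmented) = 1/9·1 + 2/9·1 + 2/9·1 + 4/9·3/4 = 8/9.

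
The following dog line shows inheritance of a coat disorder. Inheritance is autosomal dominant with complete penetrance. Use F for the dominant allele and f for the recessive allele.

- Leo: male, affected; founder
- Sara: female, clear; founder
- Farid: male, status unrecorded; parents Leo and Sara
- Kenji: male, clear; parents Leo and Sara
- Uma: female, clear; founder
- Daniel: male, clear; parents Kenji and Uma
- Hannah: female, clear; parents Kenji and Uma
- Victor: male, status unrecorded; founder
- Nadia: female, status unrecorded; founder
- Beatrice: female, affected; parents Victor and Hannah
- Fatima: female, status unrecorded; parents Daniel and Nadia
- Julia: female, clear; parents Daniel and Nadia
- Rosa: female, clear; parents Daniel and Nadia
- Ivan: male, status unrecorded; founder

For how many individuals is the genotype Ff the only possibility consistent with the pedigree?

2

Obligate heterozygotes: Leo is affected so carries F and passed f to Kenji (ff), so Leo is Ff; Beatrice is affected so carries F and received f from Hannah (ff), so Beatrice is Ff.
Every other individual is either homozygous by phenotype or has at least one consistent homozygous assignment, so the count is 2.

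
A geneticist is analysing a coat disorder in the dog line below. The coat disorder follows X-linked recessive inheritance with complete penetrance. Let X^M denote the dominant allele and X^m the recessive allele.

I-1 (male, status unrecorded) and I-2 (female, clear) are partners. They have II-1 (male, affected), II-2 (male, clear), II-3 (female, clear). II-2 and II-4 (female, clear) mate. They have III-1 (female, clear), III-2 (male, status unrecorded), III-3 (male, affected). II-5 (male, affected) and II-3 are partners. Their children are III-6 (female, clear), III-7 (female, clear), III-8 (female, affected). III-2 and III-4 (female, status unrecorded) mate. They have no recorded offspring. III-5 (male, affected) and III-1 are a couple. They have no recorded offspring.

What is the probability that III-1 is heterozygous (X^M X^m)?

1/2

II-2 is clear, so II-2 is X^M Y.
II-4 is clear so carries M and passed m to III-3 (X^m Y), so II-4 is X^M X^m.
Their cross gives offspring ratios 1/2 X^M X^M : 1/2 X^M X^m. Conditioning on III-1 being clear, P(X^M X^m) = 1/2 / 1 = 1/2.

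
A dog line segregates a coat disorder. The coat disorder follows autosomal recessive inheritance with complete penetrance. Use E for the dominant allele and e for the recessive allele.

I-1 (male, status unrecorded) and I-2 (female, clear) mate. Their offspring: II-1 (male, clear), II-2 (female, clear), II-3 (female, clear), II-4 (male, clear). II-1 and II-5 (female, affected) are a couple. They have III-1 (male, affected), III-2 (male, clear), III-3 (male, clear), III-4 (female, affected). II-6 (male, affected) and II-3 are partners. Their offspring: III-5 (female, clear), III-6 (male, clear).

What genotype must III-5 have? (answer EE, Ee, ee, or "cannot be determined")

From phenotype alone, III-5 is EE or Ee.
III-5 is clear so carries E and received e from II-6 (ee), so III-5 is Ee.

Ee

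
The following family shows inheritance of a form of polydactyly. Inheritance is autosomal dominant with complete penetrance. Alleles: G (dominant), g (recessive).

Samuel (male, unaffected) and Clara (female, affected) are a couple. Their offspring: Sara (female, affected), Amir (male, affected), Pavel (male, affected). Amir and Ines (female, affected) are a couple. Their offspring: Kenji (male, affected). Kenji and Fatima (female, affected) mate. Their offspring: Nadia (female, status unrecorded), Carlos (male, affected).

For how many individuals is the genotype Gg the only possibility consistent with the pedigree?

3

Obligate heterozygotes: Sara is affected so carries G and received g from Samuel (gg), so Sara is Gg; Amir is affected so carries G and received g from Samuel (gg), so Amir is Gg; Pavel is affected so carries G and received g from Samuel (gg), so Pavel is Gg.
Every other individual is either homozygous by phenotype or has at least one consistent homozygous assignment, so the count is 3.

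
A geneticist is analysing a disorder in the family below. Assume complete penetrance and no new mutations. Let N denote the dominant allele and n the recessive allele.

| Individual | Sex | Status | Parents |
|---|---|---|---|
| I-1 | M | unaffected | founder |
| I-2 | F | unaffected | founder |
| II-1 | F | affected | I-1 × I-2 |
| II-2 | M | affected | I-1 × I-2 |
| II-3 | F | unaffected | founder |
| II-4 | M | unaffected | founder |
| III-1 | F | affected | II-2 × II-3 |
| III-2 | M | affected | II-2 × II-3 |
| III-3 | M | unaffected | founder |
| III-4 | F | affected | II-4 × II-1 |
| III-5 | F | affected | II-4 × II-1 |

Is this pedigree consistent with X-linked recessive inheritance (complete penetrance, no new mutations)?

No

Under X-linked recessive, II-1 (affected, female) cannot arise from I-1 (unaffected) × I-2 (unaffected).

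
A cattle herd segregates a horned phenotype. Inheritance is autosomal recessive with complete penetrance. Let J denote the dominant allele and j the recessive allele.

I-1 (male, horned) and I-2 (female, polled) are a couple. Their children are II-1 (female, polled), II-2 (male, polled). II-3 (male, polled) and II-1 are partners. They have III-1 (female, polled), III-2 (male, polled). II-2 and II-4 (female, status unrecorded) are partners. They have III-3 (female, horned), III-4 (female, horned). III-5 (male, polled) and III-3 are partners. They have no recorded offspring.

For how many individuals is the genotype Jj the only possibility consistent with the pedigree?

Obligate heterozygotes: II-1 is polled so carries J and received j from I-1 (jj), so II-1 is Jj; II-2 is polled so carries J and received j from I-1 (jj), so II-2 is Jj.
Every other individual is either homozygous by phenotype or has at least one consistent homozygous assignment, so the count is 2.

2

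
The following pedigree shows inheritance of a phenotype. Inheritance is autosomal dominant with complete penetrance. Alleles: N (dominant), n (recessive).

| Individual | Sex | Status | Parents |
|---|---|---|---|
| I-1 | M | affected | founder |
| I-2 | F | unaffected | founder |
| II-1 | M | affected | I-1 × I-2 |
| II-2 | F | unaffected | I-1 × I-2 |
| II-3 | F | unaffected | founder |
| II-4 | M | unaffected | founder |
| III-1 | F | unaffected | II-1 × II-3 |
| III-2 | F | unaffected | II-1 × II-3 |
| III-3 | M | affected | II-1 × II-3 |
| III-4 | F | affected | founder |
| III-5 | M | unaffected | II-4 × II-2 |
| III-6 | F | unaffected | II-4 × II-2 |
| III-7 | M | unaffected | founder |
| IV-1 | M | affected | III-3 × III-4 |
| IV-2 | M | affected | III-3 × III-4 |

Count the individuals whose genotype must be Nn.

Obligate heterozygotes: I-1 is affected so carries N and passed n to II-2 (nn), so I-1 is Nn; II-1 is affected so carries N and received n from I-2 (nn), so II-1 is Nn; III-3 is affected so carries N and received n from II-3 (nn), so III-3 is Nn.
Every other individual is either homozygous by phenotype or has at least one consistent homozygous assignment, so the count is 3.

3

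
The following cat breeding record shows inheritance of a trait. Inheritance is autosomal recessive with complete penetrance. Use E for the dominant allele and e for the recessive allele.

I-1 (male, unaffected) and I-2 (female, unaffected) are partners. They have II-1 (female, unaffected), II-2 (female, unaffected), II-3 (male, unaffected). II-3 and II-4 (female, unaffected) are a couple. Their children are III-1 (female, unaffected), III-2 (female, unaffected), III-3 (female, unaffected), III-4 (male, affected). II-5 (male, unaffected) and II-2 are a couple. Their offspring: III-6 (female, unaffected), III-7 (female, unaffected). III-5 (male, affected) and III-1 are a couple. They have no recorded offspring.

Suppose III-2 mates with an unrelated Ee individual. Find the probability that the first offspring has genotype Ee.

II-3 is unaffected so carries E and passed e to III-4 (ee), so II-3 is Ee.
II-4 is unaffected so carries E and passed e to III-4 (ee), so II-4 is Ee.
III-2 is an unaffected offspring of II-3 (Ee) × II-4 (Ee), whose cross gives 1/4 EE : 1/2 Ee : 1/4 ee; conditioning on being unaffected, III-2 is EE with probability 1/3, Ee with probability 2/3.
Summing over parental genotype combinations, P(offspring has genotype Ee) = 1/3·1/2 + 2/3·1/2 = 1/2.

1/2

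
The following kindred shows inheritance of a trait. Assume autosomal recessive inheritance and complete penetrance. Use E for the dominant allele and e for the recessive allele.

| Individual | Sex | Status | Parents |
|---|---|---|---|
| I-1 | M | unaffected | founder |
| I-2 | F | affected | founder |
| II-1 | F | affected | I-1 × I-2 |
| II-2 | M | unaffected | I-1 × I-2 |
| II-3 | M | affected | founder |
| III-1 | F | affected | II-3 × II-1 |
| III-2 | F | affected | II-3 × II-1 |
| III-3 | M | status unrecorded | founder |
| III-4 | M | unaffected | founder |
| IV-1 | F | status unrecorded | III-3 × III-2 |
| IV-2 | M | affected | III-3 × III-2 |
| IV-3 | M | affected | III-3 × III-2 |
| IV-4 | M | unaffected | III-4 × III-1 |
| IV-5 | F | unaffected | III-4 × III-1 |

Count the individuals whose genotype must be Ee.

Obligate heterozygotes: I-1 is unaffected so carries E and passed e to II-1 (ee), so I-1 is Ee; II-2 is unaffected so carries E and received e from I-2 (ee), so II-2 is Ee; IV-4 is unaffected so carries E and received e from III-1 (ee), so IV-4 is Ee; IV-5 is unaffected so carries E and received e from III-1 (ee), so IV-5 is Ee.
Every other individual is either homozygous by phenotype or has at least one consistent homozygous assignment, so the count is 4.

4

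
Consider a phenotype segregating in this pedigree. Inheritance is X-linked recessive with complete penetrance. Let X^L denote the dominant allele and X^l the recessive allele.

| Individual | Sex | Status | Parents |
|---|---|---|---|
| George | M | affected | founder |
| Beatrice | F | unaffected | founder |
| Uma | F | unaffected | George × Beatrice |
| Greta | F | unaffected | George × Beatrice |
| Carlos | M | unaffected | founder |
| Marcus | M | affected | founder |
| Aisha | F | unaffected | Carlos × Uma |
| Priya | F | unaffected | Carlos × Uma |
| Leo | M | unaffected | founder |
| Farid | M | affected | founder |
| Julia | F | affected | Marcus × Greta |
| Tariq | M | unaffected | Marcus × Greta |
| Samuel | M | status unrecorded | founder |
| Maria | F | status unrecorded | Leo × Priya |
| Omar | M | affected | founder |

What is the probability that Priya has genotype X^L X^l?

1/2

Carlos is unaffected, so Carlos is X^L Y.
Uma is unaffected so carries L and received l from George (X^l Y), so Uma is X^L X^l.
Their cross gives offspring ratios 1/2 X^L X^L : 1/2 X^L X^l. Conditioning on Priya being unaffected, P(X^L X^l) = 1/2 / 1 = 1/2 before taking Priya's own offspring into account.
Leo is unaffected, so Leo is X^L Y.
Priya's offspring (Maria) would show their recorded status with the same probability whether Priya is X^L X^l or X^L X^L, so they carry no information and P(X^L X^l) = 1/2.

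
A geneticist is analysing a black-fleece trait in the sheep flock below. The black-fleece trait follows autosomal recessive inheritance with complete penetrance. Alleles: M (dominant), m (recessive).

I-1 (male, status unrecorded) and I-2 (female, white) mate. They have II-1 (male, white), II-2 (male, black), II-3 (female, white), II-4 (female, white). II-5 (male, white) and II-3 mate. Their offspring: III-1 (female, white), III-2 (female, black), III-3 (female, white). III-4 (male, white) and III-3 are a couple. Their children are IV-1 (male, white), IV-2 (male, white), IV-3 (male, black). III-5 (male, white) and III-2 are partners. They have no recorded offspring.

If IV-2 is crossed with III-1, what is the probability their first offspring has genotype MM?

4/9

III-4 is white so carries M and passed m to IV-3 (mm), so III-4 is Mm.
III-3 is white so carries M and passed m to IV-3 (mm), so III-3 is Mm.
IV-2 is a white offspring of III-4 (Mm) × III-3 (Mm), whose cross gives 1/4 MM : 1/2 Mm : 1/4 mm; conditioning on being white, IV-2 is MM with probability 1/3, Mm with probability 2/3.
II-5 is white so carries M and passed m to III-2 (mm), so II-5 is Mm.
II-3 is white so carries M and passed m to III-2 (mm), so II-3 is Mm.
III-1 is a white offspring of II-5 (Mm) × II-3 (Mm), whose cross gives 1/4 MM : 1/2 Mm : 1/4 mm; conditioning on being white, III-1 is MM with probability 1/3, Mm with probability 2/3.
Summing over parental genotype combinations, P(offspring has genotype MM) = 1/9·1 + 2/9·1/2 + 2/9·1/2 + 4/9·1/4 = 4/9.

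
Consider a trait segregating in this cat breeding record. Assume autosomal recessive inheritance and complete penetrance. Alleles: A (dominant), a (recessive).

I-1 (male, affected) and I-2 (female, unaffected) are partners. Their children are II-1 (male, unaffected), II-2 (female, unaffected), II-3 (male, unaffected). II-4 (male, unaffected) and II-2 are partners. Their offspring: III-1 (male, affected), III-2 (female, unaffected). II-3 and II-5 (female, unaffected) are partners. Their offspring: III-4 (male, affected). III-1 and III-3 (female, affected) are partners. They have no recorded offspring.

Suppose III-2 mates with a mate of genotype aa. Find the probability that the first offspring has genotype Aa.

II-4 is unaffected so carries A and passed a to III-1 (aa), so II-4 is Aa.
II-2 is unaffected so carries A and received a from I-1 (aa), so II-2 is Aa.
III-2 is an unaffected offspring of II-4 (Aa) × II-2 (Aa), whose cross gives 1/4 AA : 1/2 Aa : 1/4 aa; conditioning on being unaffected, III-2 is AA with probability 1/3, Aa with probability 2/3.
Summing over parental genotype combinations, P(offspring has genotype Aa) = 1/3·1 + 2/3·1/2 = 2/3.

2/3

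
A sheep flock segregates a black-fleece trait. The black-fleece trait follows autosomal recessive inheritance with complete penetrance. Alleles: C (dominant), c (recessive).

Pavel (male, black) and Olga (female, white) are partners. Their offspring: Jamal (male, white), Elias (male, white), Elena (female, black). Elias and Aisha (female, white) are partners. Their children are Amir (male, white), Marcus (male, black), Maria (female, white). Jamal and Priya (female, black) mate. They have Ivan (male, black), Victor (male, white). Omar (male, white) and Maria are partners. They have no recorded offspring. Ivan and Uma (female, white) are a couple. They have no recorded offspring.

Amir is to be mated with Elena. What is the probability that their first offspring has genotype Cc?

2/3

Elias is white so carries C and received c from Pavel (cc), so Elias is Cc.
Aisha is white so carries C and passed c to Marcus (cc), so Aisha is Cc.
Amir is a white offspring of Elias (Cc) × Aisha (Cc), whose cross gives 1/4 CC : 1/2 Cc : 1/4 cc; conditioning on being white, Amir is CC with probability 1/3, Cc with probability 2/3.
Elena is black, so Elena is cc.
Summing over parental genotype combinations, P(offspring has genotype Cc) = 1/3·1 + 2/3·1/2 = 2/3.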